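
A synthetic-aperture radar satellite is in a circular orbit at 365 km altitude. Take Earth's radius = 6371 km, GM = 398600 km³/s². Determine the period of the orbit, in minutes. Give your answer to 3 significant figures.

Semi-major axis a = 6371 + 365 = 6736 km. Period T = 2π√(a³/μ) = 2π√(6736³/398600) = 5501.9 s = 91.70 min.

91.7 min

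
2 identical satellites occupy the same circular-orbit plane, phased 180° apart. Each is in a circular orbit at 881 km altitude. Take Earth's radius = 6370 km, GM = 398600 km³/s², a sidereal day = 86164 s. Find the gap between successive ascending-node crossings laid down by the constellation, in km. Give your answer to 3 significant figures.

Semi-major axis a = 6370 + 881 = 7251 km. Period T = 2π√(a³/μ) = 2π√(7251³/398600) = 6144.8 s = 102.41 min.
Single-satellite node shift = (6144.8/86164) × 360° = 25.67°.
With 2 satellites evenly phased, successive equator crossings are 25.67/2 = 12.837° apart.
That is 12.837 × 111.2 = 1427 km at the equator.

1430 km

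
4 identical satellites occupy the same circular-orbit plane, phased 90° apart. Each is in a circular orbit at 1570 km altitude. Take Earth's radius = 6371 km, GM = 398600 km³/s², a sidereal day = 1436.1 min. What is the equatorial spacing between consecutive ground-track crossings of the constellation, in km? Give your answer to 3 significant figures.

818 km

Semi-major axis a = 6371 + 1570 = 7941 km. Period T = 2π√(a³/μ) = 2π√(7941³/398600) = 7042.5 s = 117.37 min.
Single-satellite node shift = (7042.5/86166) × 360° = 29.42°.
With 4 satellites evenly phased, successive equator crossings are 29.42/4 = 7.356° apart.
That is 7.356 × 111.2 = 818 km at the equator.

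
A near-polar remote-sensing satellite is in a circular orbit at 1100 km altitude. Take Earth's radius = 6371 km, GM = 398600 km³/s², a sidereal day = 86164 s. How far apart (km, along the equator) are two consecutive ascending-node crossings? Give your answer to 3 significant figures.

2990 km

Semi-major axis a = 6371 + 1100 = 7471 km. Period T = 2π√(a³/μ) = 2π√(7471³/398600) = 6426.6 s = 107.11 min.
During one orbit Earth rotates (6426.6 / 86164) × 360° = 26.85°.
At the equator that is 26.85° × (2π·6371/360) km/° = 26.85 × 111.2 = 2986 km.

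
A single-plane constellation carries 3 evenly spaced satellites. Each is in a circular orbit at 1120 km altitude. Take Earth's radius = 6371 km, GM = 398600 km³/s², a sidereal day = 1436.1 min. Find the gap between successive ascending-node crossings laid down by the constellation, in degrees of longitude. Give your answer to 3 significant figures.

8.99°

Semi-major axis a = 6371 + 1120 = 7491 km. Period T = 2π√(a³/μ) = 2π√(7491³/398600) = 6452.4 s = 107.54 min.
Single-satellite node shift = (6452.4/86166) × 360° = 26.96°.
With 3 satellites evenly phased, successive equator crossings are 26.96/3 = 8.986° apart.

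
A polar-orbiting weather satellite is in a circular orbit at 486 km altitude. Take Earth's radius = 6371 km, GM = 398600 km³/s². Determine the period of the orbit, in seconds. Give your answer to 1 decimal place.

Semi-major axis a = 6371 + 486 = 6857 km. Period T = 2π√(a³/μ) = 2π√(6857³/398600) = 5650.8 s = 94.18 min.

5650.8 seconds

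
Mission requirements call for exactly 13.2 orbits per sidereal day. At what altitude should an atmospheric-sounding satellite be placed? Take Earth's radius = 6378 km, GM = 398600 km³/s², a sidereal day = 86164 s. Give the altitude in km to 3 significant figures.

Required period T = 86164 / 13.2 = 6527.6 s.
From T = 2π√(a³/μ): a = (μ T²/4π²)^(1/3) = (398600 × 6527.6² / 4π²)^(1/3) = 7549 km.
Altitude h = a − R = 7549 − 6378 = 1171 km.

1170 km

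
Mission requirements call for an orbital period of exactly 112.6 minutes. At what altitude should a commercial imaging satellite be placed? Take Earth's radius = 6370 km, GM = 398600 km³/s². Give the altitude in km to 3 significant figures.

1350 km

T = 112.6 min = 6756.0 s.
From T = 2π√(a³/μ): a = (μ T²/4π²)^(1/3) = (398600 × 6756.0² / 4π²)^(1/3) = 7724 km.
Altitude h = a − R = 7724 − 6370 = 1354 km.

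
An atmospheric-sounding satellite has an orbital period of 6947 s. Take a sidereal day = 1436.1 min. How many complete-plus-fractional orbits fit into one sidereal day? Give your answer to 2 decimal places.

Orbits per sidereal day = 86166 / 6947.0 = 12.403.

12.40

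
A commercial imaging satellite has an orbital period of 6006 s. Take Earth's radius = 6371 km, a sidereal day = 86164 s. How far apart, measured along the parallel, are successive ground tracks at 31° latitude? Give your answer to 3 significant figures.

Node shift per orbit = (6006.0/86164) × 360° = 25.09°.
Equatorial spacing = 25.09 × 111.2 km/° = 2790 km.
At 31° latitude, spacing = 2790 × cos(31°) = 2392 km.

2390 km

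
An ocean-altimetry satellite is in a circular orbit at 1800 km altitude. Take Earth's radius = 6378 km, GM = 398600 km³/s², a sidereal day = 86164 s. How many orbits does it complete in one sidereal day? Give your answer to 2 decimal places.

Semi-major axis a = 6378 + 1800 = 8178 km. Period T = 2π√(a³/μ) = 2π√(8178³/398600) = 7360.1 s = 122.67 min.
Orbits per sidereal day = 86164 / 7360.1 = 11.707.

11.71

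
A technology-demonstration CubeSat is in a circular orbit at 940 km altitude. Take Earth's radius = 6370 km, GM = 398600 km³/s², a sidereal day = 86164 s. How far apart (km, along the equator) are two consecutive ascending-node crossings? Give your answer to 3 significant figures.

2890 km

Semi-major axis a = 6370 + 940 = 7310 km. Period T = 2π√(a³/μ) = 2π√(7310³/398600) = 6220.0 s = 103.67 min.
During one orbit Earth rotates (6220.0 / 86164) × 360° = 25.99°.
At the equator that is 25.99° × (2π·6370/360) km/° = 25.99 × 111.2 = 2889 km.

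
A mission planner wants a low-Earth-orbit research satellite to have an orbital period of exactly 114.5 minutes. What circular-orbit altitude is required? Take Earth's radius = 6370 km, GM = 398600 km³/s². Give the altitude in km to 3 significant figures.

1440 km

T = 114.5 min = 6870.0 s.
From T = 2π√(a³/μ): a = (μ T²/4π²)^(1/3) = (398600 × 6870.0² / 4π²)^(1/3) = 7811 km.
Altitude h = a − R = 7811 − 6370 = 1441 km.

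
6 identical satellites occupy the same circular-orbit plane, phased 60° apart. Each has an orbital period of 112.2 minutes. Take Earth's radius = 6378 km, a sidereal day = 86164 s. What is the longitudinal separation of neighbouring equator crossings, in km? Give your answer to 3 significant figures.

522 km

T = 112.2 min = 6732.0 s.
Single-satellite node shift = (6732.0/86164) × 360° = 28.13°.
With 6 satellites evenly phased, successive equator crossings are 28.13/6 = 4.688° apart.
That is 4.688 × 111.3 = 522 km at the equator.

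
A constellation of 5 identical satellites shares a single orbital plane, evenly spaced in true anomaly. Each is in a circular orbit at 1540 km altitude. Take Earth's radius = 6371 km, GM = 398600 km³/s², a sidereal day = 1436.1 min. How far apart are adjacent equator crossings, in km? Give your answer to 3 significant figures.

651 km

Semi-major axis a = 6371 + 1540 = 7911 km. Period T = 2π√(a³/μ) = 2π√(7911³/398600) = 7002.6 s = 116.71 min.
Single-satellite node shift = (7002.6/86166) × 360° = 29.26°.
With 5 satellites evenly phased, successive equator crossings are 29.26/5 = 5.851° apart.
That is 5.851 × 111.2 = 651 km at the equator.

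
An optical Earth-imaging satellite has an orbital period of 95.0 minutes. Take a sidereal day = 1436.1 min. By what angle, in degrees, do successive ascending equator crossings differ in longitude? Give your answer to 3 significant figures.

T = 95.0 min = 5700.0 s.
During one orbit Earth rotates (5700.0 / 86166) × 360° = 23.81°.

23.8°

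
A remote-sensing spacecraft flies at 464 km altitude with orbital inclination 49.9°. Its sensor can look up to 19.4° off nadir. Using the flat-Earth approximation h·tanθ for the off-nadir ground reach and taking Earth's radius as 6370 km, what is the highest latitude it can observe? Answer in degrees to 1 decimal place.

For a prograde orbit the ground track reaches latitude ±i = ±49.9°.
Sensor half-swath on the ground ≈ 464·tan(19.4°) = 163 km = 1.47° of latitude.
Maximum observable latitude ≈ 49.9 + 1.47 = 51.4°.

51.4°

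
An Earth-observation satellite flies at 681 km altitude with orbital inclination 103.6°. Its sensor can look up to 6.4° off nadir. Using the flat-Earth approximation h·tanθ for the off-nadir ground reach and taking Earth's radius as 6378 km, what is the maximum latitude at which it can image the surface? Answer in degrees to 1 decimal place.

77.1°

Retrograde orbit: the ground track reaches ±(180° − i) = ±(180 − 103.6) = ±76.4°.
Sensor half-swath on the ground ≈ 681·tan(6.4°) = 76 km = 0.69° of latitude.
Maximum observable latitude ≈ 76.4 + 0.69 = 77.1°.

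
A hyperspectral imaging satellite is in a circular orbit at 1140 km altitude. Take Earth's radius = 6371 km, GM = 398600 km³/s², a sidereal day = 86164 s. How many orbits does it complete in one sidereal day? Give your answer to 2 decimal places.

Semi-major axis a = 6371 + 1140 = 7511 km. Period T = 2π√(a³/μ) = 2π√(7511³/398600) = 6478.3 s = 107.97 min.
Orbits per sidereal day = 86164 / 6478.3 = 13.301.

13.30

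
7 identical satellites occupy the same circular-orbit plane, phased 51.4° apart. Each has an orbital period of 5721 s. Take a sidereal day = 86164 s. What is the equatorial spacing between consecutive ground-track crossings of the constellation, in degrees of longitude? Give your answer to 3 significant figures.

3.41°

Single-satellite node shift = (5721.0/86164) × 360° = 23.90°.
With 7 satellites evenly phased, successive equator crossings are 23.90/7 = 3.415° apart.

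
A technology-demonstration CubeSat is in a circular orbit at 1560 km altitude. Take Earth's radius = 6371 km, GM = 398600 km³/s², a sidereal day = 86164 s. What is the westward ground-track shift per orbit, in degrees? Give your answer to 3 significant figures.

Semi-major axis a = 6371 + 1560 = 7931 km. Period T = 2π√(a³/μ) = 2π√(7931³/398600) = 7029.2 s = 117.15 min.
During one orbit Earth rotates (7029.2 / 86164) × 360° = 29.37°.

29.4°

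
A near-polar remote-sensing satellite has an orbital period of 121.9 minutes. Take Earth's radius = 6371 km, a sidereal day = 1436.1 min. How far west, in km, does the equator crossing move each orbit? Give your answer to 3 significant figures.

T = 121.9 min = 7314.0 s.
During one orbit Earth rotates (7314.0 / 86166) × 360° = 30.56°.
At the equator that is 30.56° × (2π·6371/360) km/° = 30.56 × 111.2 = 3398 km.

3400 km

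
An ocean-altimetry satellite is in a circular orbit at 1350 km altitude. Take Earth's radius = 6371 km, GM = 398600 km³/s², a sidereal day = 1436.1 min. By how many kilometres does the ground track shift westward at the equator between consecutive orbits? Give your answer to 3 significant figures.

3140 km

Semi-major axis a = 6371 + 1350 = 7721 km. Period T = 2π√(a³/μ) = 2π√(7721³/398600) = 6751.8 s = 112.53 min.
During one orbit Earth rotates (6751.8 / 86166) × 360° = 28.21°.
At the equator that is 28.21° × (2π·6371/360) km/° = 28.21 × 111.2 = 3137 km.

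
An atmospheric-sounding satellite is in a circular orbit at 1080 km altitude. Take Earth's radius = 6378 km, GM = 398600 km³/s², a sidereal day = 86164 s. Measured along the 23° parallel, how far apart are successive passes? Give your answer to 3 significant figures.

2740 km

Semi-major axis a = 6378 + 1080 = 7458 km. Period T = 2π√(a³/μ) = 2π√(7458³/398600) = 6409.8 s = 106.83 min.
Node shift per orbit = (6409.8/86164) × 360° = 26.78°.
Equatorial spacing = 26.78 × 111.3 km/° = 2981 km.
At 23° latitude, spacing = 2981 × cos(23°) = 2744 km.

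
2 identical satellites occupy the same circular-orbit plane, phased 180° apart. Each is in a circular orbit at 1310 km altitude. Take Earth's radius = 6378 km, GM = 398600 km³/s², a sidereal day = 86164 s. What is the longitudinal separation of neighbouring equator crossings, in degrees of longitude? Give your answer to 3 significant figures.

Semi-major axis a = 6378 + 1310 = 7688 km. Period T = 2π√(a³/μ) = 2π√(7688³/398600) = 6708.6 s = 111.81 min.
Single-satellite node shift = (6708.6/86164) × 360° = 28.03°.
With 2 satellites evenly phased, successive equator crossings are 28.03/2 = 14.015° apart.

14.0°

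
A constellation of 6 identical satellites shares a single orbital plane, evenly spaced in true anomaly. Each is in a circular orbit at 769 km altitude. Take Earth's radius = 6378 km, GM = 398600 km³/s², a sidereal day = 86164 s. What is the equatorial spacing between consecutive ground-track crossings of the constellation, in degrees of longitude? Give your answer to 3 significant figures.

Semi-major axis a = 6378 + 769 = 7147 km. Period T = 2π√(a³/μ) = 2π√(7147³/398600) = 6013.1 s = 100.22 min.
Single-satellite node shift = (6013.1/86164) × 360° = 25.12°.
With 6 satellites evenly phased, successive equator crossings are 25.12/6 = 4.187° apart.

4.19°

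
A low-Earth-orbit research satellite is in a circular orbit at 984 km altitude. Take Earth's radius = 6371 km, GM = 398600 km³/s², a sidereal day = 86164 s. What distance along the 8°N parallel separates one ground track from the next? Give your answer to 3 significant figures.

Semi-major axis a = 6371 + 984 = 7355 km. Period T = 2π√(a³/μ) = 2π√(7355³/398600) = 6277.5 s = 104.62 min.
Node shift per orbit = (6277.5/86164) × 360° = 26.23°.
Equatorial spacing = 26.23 × 111.2 km/° = 2916 km.
At 8° latitude, spacing = 2916 × cos(8°) = 2888 km.

2890 km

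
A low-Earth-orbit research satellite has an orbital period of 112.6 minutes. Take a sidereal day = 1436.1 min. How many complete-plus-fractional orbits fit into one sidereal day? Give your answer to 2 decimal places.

12.75

T = 112.6 min = 6756.0 s.
Orbits per sidereal day = 86166 / 6756.0 = 12.754.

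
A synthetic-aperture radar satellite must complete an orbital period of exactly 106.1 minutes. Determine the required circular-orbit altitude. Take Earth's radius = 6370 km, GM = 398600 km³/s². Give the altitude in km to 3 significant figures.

1050 km

T = 106.1 min = 6366.0 s.
From T = 2π√(a³/μ): a = (μ T²/4π²)^(1/3) = (398600 × 6366.0² / 4π²)^(1/3) = 7424 km.
Altitude h = a − R = 7424 − 6370 = 1054 km.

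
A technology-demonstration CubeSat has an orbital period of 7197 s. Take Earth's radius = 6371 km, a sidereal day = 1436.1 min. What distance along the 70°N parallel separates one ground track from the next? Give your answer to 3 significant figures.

1140 km

Node shift per orbit = (7197.0/86166) × 360° = 30.07°.
Equatorial spacing = 30.07 × 111.2 km/° = 3344 km.
At 70° latitude, spacing = 3344 × cos(70°) = 1144 km.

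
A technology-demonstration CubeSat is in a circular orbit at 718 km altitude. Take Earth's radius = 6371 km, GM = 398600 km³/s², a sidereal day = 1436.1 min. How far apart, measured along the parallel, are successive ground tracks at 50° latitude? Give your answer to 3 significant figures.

Semi-major axis a = 6371 + 718 = 7089 km. Period T = 2π√(a³/μ) = 2π√(7089³/398600) = 5940.0 s = 99.00 min.
Node shift per orbit = (5940.0/86166) × 360° = 24.82°.
Equatorial spacing = 24.82 × 111.2 km/° = 2760 km.
At 50° latitude, spacing = 2760 × cos(50°) = 1774 km.

1770 km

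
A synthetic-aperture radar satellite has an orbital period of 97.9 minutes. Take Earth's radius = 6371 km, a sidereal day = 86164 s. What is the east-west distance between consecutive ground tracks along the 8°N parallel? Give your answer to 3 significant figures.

2700 km

T = 97.9 min = 5874.0 s.
Node shift per orbit = (5874.0/86164) × 360° = 24.54°.
Equatorial spacing = 24.54 × 111.2 km/° = 2729 km.
At 8° latitude, spacing = 2729 × cos(8°) = 2702 km.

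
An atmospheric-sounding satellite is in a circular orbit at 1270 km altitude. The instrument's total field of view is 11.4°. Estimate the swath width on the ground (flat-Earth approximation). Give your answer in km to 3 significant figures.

Half-angle = 11.4°/2 = 5.7°.
Swath width ≈ 2h·tan(θ/2) = 2 × 1270 × tan(5.7°) = 253.5 km.

254 km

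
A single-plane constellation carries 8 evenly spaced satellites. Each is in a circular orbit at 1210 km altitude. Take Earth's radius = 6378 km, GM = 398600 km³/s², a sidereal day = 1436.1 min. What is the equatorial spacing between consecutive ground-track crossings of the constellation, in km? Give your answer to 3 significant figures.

Semi-major axis a = 6378 + 1210 = 7588 km. Period T = 2π√(a³/μ) = 2π√(7588³/398600) = 6578.1 s = 109.64 min.
Single-satellite node shift = (6578.1/86166) × 360° = 27.48°.
With 8 satellites evenly phased, successive equator crossings are 27.48/8 = 3.435° apart.
That is 3.435 × 111.3 = 382 km at the equator.

382 km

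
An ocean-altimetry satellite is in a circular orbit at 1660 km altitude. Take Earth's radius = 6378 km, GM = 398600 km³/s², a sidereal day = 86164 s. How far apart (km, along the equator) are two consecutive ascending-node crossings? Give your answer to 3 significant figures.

Semi-major axis a = 6378 + 1660 = 8038 km. Period T = 2π√(a³/μ) = 2π√(8038³/398600) = 7171.9 s = 119.53 min.
During one orbit Earth rotates (7171.9 / 86164) × 360° = 29.96°.
At the equator that is 29.96° × (2π·6378/360) km/° = 29.96 × 111.3 = 3336 km.

3340 km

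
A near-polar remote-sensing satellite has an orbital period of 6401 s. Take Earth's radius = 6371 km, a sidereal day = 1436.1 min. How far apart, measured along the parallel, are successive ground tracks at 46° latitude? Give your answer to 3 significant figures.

2070 km

Node shift per orbit = (6401.0/86166) × 360° = 26.74°.
Equatorial spacing = 26.74 × 111.2 km/° = 2974 km.
At 46° latitude, spacing = 2974 × cos(46°) = 2066 km.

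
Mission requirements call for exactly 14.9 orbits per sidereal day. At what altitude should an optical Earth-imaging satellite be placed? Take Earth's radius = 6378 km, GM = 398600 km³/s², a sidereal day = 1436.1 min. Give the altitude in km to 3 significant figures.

585 km

Required period T = 86166 / 14.9 = 5783.0 s.
From T = 2π√(a³/μ): a = (μ T²/4π²)^(1/3) = (398600 × 5783.0² / 4π²)^(1/3) = 6963 km.
Altitude h = a − R = 6963 − 6378 = 585 km.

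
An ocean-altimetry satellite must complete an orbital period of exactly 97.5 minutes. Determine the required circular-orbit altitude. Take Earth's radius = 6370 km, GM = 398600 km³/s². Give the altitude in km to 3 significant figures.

T = 97.5 min = 5850.0 s.
From T = 2π√(a³/μ): a = (μ T²/4π²)^(1/3) = (398600 × 5850.0² / 4π²)^(1/3) = 7017 km.
Altitude h = a − R = 7017 − 6370 = 647 km.

647 km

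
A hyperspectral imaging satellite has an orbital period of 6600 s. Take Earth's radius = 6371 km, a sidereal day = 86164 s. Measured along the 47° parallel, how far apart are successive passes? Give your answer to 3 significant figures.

Node shift per orbit = (6600.0/86164) × 360° = 27.58°.
Equatorial spacing = 27.58 × 111.2 km/° = 3066 km.
At 47° latitude, spacing = 3066 × cos(47°) = 2091 km.

2090 km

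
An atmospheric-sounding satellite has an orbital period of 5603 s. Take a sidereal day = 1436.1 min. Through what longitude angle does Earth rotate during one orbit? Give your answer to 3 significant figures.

23.4°

During one orbit Earth rotates (5603.0 / 86166) × 360° = 23.41°.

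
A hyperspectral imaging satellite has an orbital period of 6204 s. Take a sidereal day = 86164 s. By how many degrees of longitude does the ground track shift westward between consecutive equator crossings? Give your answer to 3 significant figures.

During one orbit Earth rotates (6204.0 / 86164) × 360° = 25.92°.

25.9°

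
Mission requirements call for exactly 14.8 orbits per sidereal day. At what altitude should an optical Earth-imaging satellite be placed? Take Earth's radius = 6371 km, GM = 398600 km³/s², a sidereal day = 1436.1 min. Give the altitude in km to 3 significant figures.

624 km

Required period T = 86166 / 14.8 = 5822.0 s.
From T = 2π√(a³/μ): a = (μ T²/4π²)^(1/3) = (398600 × 5822.0² / 4π²)^(1/3) = 6995 km.
Altitude h = a − R = 6995 − 6371 = 624 km.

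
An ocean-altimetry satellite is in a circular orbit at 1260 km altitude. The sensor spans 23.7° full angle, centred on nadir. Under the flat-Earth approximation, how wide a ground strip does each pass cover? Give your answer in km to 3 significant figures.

529 km

Half-angle = 23.7°/2 = 11.85°.
Swath width ≈ 2h·tan(θ/2) = 2 × 1260 × tan(11.85°) = 528.8 km.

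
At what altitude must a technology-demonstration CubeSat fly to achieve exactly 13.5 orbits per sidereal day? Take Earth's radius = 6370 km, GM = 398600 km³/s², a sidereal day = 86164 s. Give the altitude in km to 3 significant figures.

1070 km

Required period T = 86164 / 13.5 = 6382.5 s.
From T = 2π√(a³/μ): a = (μ T²/4π²)^(1/3) = (398600 × 6382.5² / 4π²)^(1/3) = 7437 km.
Altitude h = a − R = 7437 − 6370 = 1067 km.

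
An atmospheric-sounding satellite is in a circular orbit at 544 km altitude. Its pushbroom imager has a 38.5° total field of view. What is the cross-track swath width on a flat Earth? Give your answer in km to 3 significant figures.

380 km

Half-angle = 38.5°/2 = 19.25°.
Swath width ≈ 2h·tan(θ/2) = 2 × 544 × tan(19.25°) = 379.9 km.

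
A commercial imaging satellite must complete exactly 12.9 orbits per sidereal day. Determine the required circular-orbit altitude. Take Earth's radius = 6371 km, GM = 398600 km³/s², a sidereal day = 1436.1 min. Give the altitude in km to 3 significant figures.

1290 km

Required period T = 86166 / 12.9 = 6679.5 s.
From T = 2π√(a³/μ): a = (μ T²/4π²)^(1/3) = (398600 × 6679.5² / 4π²)^(1/3) = 7666 km.
Altitude h = a − R = 7666 − 6371 = 1295 km.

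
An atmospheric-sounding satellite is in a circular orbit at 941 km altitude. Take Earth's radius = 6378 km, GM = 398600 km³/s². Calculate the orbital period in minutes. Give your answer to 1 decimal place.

Semi-major axis a = 6378 + 941 = 7319 km. Period T = 2π√(a³/μ) = 2π√(7319³/398600) = 6231.4 s = 103.86 min.

103.9 min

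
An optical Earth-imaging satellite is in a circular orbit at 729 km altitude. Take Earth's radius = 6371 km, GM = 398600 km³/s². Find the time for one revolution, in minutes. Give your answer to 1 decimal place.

Semi-major axis a = 6371 + 729 = 7100 km. Period T = 2π√(a³/μ) = 2π√(7100³/398600) = 5953.9 s = 99.23 min.

99.2 min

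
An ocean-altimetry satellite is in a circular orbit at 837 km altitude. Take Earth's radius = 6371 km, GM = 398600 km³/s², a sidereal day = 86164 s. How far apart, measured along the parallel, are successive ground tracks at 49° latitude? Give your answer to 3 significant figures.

Semi-major axis a = 6371 + 837 = 7208 km. Period T = 2π√(a³/μ) = 2π√(7208³/398600) = 6090.2 s = 101.50 min.
Node shift per orbit = (6090.2/86164) × 360° = 25.45°.
Equatorial spacing = 25.45 × 111.2 km/° = 2829 km.
At 49° latitude, spacing = 2829 × cos(49°) = 1856 km.

1860 km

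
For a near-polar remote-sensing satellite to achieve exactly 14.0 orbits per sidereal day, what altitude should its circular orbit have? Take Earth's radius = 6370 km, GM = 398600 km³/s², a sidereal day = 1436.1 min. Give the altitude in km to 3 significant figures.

Required period T = 86166 / 14.0 = 6154.7 s.
From T = 2π√(a³/μ): a = (μ T²/4π²)^(1/3) = (398600 × 6154.7² / 4π²)^(1/3) = 7259 km.
Altitude h = a − R = 7259 − 6370 = 889 km.

889 km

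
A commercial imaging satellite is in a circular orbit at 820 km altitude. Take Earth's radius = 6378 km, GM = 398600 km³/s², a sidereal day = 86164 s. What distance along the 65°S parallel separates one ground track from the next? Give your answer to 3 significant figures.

1190 km

Semi-major axis a = 6378 + 820 = 7198 km. Period T = 2π√(a³/μ) = 2π√(7198³/398600) = 6077.6 s = 101.29 min.
Node shift per orbit = (6077.6/86164) × 360° = 25.39°.
Equatorial spacing = 25.39 × 111.3 km/° = 2827 km.
At 65° latitude, spacing = 2827 × cos(65°) = 1195 km.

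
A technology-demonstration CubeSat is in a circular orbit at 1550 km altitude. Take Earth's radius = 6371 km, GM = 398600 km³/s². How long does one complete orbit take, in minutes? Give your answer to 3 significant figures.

Semi-major axis a = 6371 + 1550 = 7921 km. Period T = 2π√(a³/μ) = 2π√(7921³/398600) = 7015.9 s = 116.93 min.

117 min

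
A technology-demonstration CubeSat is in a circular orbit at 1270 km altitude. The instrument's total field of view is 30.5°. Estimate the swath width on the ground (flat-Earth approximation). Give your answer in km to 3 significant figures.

692 km

Half-angle = 30.5°/2 = 15.25°.
Swath width ≈ 2h·tan(θ/2) = 2 × 1270 × tan(15.25°) = 692.5 km.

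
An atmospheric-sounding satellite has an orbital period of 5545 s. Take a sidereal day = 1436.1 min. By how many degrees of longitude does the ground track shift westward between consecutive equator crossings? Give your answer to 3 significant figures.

23.2°

During one orbit Earth rotates (5545.0 / 86166) × 360° = 23.17°.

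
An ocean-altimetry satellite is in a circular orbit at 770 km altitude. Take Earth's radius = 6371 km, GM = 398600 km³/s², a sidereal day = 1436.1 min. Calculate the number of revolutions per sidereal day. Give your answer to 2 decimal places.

Semi-major axis a = 6371 + 770 = 7141 km. Period T = 2π√(a³/μ) = 2π√(7141³/398600) = 6005.5 s = 100.09 min.
Orbits per sidereal day = 86166 / 6005.5 = 14.348.

14.35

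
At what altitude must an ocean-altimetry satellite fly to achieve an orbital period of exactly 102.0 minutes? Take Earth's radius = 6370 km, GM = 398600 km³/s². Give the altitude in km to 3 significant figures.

861 km

T = 102.0 min = 6120.0 s.
From T = 2π√(a³/μ): a = (μ T²/4π²)^(1/3) = (398600 × 6120.0² / 4π²)^(1/3) = 7231 km.
Altitude h = a − R = 7231 − 6370 = 861 km.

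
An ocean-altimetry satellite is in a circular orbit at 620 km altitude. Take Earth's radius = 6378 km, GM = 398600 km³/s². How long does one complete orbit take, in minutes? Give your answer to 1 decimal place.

Semi-major axis a = 6378 + 620 = 6998 km. Period T = 2π√(a³/μ) = 2π√(6998³/398600) = 5826.0 s = 97.10 min.

97.1 min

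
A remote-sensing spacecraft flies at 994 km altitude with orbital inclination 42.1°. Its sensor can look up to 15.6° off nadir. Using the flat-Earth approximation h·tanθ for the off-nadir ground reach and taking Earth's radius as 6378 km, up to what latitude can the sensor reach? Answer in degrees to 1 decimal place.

44.6°

For a prograde orbit the ground track reaches latitude ±i = ±42.1°.
Sensor half-swath on the ground ≈ 994·tan(15.6°) = 278 km = 2.49° of latitude.
Maximum observable latitude ≈ 42.1 + 2.49 = 44.6°.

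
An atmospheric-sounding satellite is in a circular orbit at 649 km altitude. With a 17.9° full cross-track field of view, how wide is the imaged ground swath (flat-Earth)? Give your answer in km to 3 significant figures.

Half-angle = 17.9°/2 = 8.95°.
Swath width ≈ 2h·tan(θ/2) = 2 × 649 × tan(8.95°) = 204.4 km.

204 km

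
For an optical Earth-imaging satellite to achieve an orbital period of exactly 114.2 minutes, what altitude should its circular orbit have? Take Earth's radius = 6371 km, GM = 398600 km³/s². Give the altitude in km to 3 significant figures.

T = 114.2 min = 6852.0 s.
From T = 2π√(a³/μ): a = (μ T²/4π²)^(1/3) = (398600 × 6852.0² / 4π²)^(1/3) = 7797 km.
Altitude h = a − R = 7797 − 6371 = 1426 km.

1430 km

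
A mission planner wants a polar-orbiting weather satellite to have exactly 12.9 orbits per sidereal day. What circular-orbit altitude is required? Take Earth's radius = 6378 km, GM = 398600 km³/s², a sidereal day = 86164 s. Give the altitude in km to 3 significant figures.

Required period T = 86164 / 12.9 = 6679.4 s.
From T = 2π√(a³/μ): a = (μ T²/4π²)^(1/3) = (398600 × 6679.4² / 4π²)^(1/3) = 7666 km.
Altitude h = a − R = 7666 − 6378 = 1288 km.

1290 km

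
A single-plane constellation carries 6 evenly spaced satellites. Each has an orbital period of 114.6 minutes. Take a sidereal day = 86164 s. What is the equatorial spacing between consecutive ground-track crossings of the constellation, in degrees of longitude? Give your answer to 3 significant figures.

T = 114.6 min = 6876.0 s.
Single-satellite node shift = (6876.0/86164) × 360° = 28.73°.
With 6 satellites evenly phased, successive equator crossings are 28.73/6 = 4.788° apart.

4.79°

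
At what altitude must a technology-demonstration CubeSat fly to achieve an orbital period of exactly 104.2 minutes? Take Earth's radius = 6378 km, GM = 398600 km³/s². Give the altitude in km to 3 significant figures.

957 km

T = 104.2 min = 6252.0 s.
From T = 2π√(a³/μ): a = (μ T²/4π²)^(1/3) = (398600 × 6252.0² / 4π²)^(1/3) = 7335 km.
Altitude h = a − R = 7335 − 6378 = 957 km.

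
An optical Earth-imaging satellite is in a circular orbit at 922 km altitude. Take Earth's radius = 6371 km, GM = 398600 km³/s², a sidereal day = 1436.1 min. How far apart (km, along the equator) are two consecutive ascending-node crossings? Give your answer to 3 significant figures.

Semi-major axis a = 6371 + 922 = 7293 km. Period T = 2π√(a³/μ) = 2π√(7293³/398600) = 6198.3 s = 103.30 min.
During one orbit Earth rotates (6198.3 / 86166) × 360° = 25.90°.
At the equator that is 25.90° × (2π·6371/360) km/° = 25.90 × 111.2 = 2880 km.

2880 km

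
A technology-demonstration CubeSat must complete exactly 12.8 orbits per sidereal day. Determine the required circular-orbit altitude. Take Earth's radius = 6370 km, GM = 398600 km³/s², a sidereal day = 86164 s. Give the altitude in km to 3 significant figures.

1340 km

Required period T = 86164 / 12.8 = 6731.6 s.
From T = 2π√(a³/μ): a = (μ T²/4π²)^(1/3) = (398600 × 6731.6² / 4π²)^(1/3) = 7706 km.
Altitude h = a − R = 7706 − 6370 = 1336 km.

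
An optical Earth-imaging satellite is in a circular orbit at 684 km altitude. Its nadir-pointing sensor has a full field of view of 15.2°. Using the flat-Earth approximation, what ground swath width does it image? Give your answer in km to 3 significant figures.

183 km

Half-angle = 15.2°/2 = 7.6°.
Swath width ≈ 2h·tan(θ/2) = 2 × 684 × tan(7.6°) = 182.5 km.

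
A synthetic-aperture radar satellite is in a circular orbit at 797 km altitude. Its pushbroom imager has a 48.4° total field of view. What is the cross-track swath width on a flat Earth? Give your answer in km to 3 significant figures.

Half-angle = 48.4°/2 = 24.2°.
Swath width ≈ 2h·tan(θ/2) = 2 × 797 × tan(24.2°) = 716.4 km.

716 km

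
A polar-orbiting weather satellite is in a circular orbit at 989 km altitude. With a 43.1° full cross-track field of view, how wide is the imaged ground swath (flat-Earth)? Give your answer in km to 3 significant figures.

781 km

Half-angle = 43.1°/2 = 21.55°.
Swath width ≈ 2h·tan(θ/2) = 2 × 989 × tan(21.55°) = 781.1 km.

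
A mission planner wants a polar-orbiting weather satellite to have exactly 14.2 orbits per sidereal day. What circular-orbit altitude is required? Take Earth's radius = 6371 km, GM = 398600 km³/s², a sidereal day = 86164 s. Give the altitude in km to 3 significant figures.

Required period T = 86164 / 14.2 = 6067.9 s.
From T = 2π√(a³/μ): a = (μ T²/4π²)^(1/3) = (398600 × 6067.9² / 4π²)^(1/3) = 7190 km.
Altitude h = a − R = 7190 − 6371 = 819 km.

819 km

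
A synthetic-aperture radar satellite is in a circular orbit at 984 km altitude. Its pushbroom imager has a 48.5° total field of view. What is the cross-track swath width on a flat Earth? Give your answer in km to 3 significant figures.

Half-angle = 48.5°/2 = 24.25°.
Swath width ≈ 2h·tan(θ/2) = 2 × 984 × tan(24.25°) = 886.5 km.

887 km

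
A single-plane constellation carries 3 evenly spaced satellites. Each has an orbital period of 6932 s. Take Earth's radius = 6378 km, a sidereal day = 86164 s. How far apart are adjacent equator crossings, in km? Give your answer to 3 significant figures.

1070 km

Single-satellite node shift = (6932.0/86164) × 360° = 28.96°.
With 3 satellites evenly phased, successive equator crossings are 28.96/3 = 9.654° apart.
That is 9.654 × 111.3 = 1075 km at the equator.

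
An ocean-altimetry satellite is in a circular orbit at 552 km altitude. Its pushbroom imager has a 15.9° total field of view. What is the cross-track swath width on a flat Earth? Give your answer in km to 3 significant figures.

154 km

Half-angle = 15.9°/2 = 7.95°.
Swath width ≈ 2h·tan(θ/2) = 2 × 552 × tan(7.95°) = 154.2 km.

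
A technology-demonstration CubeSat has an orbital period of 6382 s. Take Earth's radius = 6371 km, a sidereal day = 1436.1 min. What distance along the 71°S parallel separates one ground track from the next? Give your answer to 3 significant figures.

Node shift per orbit = (6382.0/86166) × 360° = 26.66°.
Equatorial spacing = 26.66 × 111.2 km/° = 2965 km.
At 71° latitude, spacing = 2965 × cos(71°) = 965 km.

965 km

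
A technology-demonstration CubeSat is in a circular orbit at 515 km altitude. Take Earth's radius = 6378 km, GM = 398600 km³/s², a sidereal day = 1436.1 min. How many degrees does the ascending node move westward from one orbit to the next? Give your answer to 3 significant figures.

Semi-major axis a = 6378 + 515 = 6893 km. Period T = 2π√(a³/μ) = 2π√(6893³/398600) = 5695.4 s = 94.92 min.
During one orbit Earth rotates (5695.4 / 86166) × 360° = 23.80°.

23.8°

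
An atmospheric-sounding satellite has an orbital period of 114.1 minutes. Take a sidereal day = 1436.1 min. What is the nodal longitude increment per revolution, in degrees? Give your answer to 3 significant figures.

28.6°

T = 114.1 min = 6846.0 s.
During one orbit Earth rotates (6846.0 / 86166) × 360° = 28.60°.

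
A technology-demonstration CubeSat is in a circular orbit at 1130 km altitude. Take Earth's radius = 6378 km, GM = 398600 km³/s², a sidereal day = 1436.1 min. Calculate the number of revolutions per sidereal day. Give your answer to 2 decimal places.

Semi-major axis a = 6378 + 1130 = 7508 km. Period T = 2π√(a³/μ) = 2π√(7508³/398600) = 6474.4 s = 107.91 min.
Orbits per sidereal day = 86166 / 6474.4 = 13.309.

13.31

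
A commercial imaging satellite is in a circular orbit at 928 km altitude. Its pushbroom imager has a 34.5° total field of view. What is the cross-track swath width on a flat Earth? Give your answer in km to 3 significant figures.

576 km

Half-angle = 34.5°/2 = 17.25°.
Swath width ≈ 2h·tan(θ/2) = 2 × 928 × tan(17.25°) = 576.3 km.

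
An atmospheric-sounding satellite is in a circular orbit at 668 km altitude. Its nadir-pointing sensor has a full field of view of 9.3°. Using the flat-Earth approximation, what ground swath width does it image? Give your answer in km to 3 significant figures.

Half-angle = 9.3°/2 = 4.65°.
Swath width ≈ 2h·tan(θ/2) = 2 × 668 × tan(4.65°) = 108.7 km.

109 km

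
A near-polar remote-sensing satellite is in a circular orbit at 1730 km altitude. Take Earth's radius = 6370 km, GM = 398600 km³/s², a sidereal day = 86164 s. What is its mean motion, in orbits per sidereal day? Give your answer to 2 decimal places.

Semi-major axis a = 6370 + 1730 = 8100 km. Period T = 2π√(a³/μ) = 2π√(8100³/398600) = 7255.0 s = 120.92 min.
Orbits per sidereal day = 86164 / 7255.0 = 11.876.

11.88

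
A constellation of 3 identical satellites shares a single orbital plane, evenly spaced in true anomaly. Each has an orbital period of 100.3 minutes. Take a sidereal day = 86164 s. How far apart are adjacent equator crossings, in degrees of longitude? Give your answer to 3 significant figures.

8.38°

T = 100.3 min = 6018.0 s.
Single-satellite node shift = (6018.0/86164) × 360° = 25.14°.
With 3 satellites evenly phased, successive equator crossings are 25.14/3 = 8.381° apart.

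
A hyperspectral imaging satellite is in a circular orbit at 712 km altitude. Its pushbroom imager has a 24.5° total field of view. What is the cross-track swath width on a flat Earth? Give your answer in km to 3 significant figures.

309 km

Half-angle = 24.5°/2 = 12.25°.
Swath width ≈ 2h·tan(θ/2) = 2 × 712 × tan(12.25°) = 309.2 km.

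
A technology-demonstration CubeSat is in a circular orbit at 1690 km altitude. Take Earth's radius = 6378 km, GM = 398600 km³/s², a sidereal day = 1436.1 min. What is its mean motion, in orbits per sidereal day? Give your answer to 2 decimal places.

11.95

Semi-major axis a = 6378 + 1690 = 8068 km. Period T = 2π√(a³/μ) = 2π√(8068³/398600) = 7212.1 s = 120.20 min.
Orbits per sidereal day = 86166 / 7212.1 = 11.947.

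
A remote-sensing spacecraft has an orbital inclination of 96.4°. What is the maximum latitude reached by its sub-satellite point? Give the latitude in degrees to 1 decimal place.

83.6°

Retrograde orbit: the ground track reaches ±(180° − i) = ±(180 − 96.4) = ±83.6°.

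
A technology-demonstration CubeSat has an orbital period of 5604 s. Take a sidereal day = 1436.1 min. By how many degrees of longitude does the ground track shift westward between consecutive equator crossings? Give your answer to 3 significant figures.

During one orbit Earth rotates (5604.0 / 86166) × 360° = 23.41°.

23.4°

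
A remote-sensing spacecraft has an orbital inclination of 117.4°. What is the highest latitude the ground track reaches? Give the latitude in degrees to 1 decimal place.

62.6°

Retrograde orbit: the ground track reaches ±(180° − i) = ±(180 − 117.4) = ±62.6°.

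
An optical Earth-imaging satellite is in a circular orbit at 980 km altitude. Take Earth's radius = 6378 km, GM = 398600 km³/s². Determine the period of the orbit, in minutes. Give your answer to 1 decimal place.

104.7 min

Semi-major axis a = 6378 + 980 = 7358 km. Period T = 2π√(a³/μ) = 2π√(7358³/398600) = 6281.3 s = 104.69 min.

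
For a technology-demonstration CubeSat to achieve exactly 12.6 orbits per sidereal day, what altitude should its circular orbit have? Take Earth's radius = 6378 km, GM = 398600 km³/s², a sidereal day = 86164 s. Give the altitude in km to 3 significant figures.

1410 km

Required period T = 86164 / 12.6 = 6838.4 s.
From T = 2π√(a³/μ): a = (μ T²/4π²)^(1/3) = (398600 × 6838.4² / 4π²)^(1/3) = 7787 km.
Altitude h = a − R = 7787 − 6378 = 1409 km.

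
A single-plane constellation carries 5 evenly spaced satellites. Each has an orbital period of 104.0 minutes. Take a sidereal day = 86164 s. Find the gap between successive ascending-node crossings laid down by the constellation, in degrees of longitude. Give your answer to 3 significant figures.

5.21°

T = 104.0 min = 6240.0 s.
Single-satellite node shift = (6240.0/86164) × 360° = 26.07°.
With 5 satellites evenly phased, successive equator crossings are 26.07/5 = 5.214° apart.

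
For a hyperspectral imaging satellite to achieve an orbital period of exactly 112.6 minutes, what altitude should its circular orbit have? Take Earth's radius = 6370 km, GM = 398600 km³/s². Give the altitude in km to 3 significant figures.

T = 112.6 min = 6756.0 s.
From T = 2π√(a³/μ): a = (μ T²/4π²)^(1/3) = (398600 × 6756.0² / 4π²)^(1/3) = 7724 km.
Altitude h = a − R = 7724 − 6370 = 1354 km.

1350 km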